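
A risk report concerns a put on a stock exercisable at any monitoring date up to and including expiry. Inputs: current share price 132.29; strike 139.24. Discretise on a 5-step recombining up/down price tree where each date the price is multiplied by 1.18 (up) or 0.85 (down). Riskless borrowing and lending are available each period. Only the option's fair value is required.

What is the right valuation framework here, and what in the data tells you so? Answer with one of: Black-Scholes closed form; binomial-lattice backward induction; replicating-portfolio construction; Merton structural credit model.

framework: binomial-lattice backward induction

Key observation: the exercise right at every one of the 5 steps is what matters: each node needs max(139.24 − S, continuation), which only the stepwise tree valuation starting from spot 132.29 delivers.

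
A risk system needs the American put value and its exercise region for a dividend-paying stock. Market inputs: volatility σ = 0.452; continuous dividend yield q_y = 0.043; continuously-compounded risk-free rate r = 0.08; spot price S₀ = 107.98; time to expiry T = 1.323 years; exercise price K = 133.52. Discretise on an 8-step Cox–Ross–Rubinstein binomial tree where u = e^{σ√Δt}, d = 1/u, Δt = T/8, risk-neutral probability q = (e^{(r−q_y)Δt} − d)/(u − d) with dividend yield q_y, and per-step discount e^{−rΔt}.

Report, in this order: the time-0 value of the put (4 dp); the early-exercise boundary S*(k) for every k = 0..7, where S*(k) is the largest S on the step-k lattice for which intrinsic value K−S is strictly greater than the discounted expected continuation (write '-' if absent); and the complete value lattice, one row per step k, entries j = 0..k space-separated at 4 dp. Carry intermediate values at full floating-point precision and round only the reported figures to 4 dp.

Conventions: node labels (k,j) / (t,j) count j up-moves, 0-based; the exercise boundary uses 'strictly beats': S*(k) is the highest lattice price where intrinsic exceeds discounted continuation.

price = 35.5621
boundary = - - 74.7630 62.2097 74.7630 62.2097 74.7630 89.8493
tree:
35.5621
46.3908 24.3951
58.7570 33.8017 14.5108
71.3103 45.3706 21.7528 6.7803
81.7558 58.7570 31.6058 11.2920 1.9002
90.4474 71.3103 44.1622 18.3847 3.6383 0.0000
97.6796 81.7558 58.7570 29.0048 6.9664 0.0000 0.0000
103.6975 90.4474 71.3103 43.6707 13.3387 0.0000 0.0000 0.0000
108.7049 97.6796 81.7558 58.7570 25.5400 0.0000 0.0000 0.0000 0.0000

Δt=0.16537, u=1.20179, d=0.83209, q=0.47078, disc=e^(-rΔt)=0.98686
k=8 terminal: V=max(K-S,0) → 108.7049 97.6796 81.7558 58.7570 25.5400 0.0000 0.0000 0.0000 0.0000
k=7: j=0 S=29.8225 intr=103.6975 cont=102.1540 V=103.6975[EX]; j=1 S=43.0726 intr=90.4474 cont=88.9978 V=90.4474[EX]; j=2 S=62.2097 intr=71.3103 cont=69.9963 V=71.3103[EX]; j=3 S=89.8493 intr=43.6707 cont=42.5525 V=43.6707[EX]; j=4 S=129.7692 intr=3.7508 cont=13.3387 V=13.3387[hold]; j=5 S=187.4255 intr=0.0000 cont=0.0000 V=0.0000[hold]; j=6 S=270.6983 intr=0.0000 cont=0.0000 V=0.0000[hold]; j=7 S=390.9691 intr=0.0000 cont=0.0000 V=0.0000[hold]  S*(7)=89.8493
k=6: j=0 S=35.8404 intr=97.6796 cont=96.1787 V=97.6796[EX]; j=1 S=51.7642 intr=81.7558 cont=80.3678 V=81.7558[EX]; j=2 S=74.7630 intr=58.7570 cont=57.5320 V=58.7570[EX]; j=3 S=107.9800 intr=25.5400 cont=29.0048 V=29.0048[hold]; j=4 S=155.9553 intr=0.0000 cont=6.9664 V=6.9664[hold]; j=5 S=225.2460 intr=0.0000 cont=0.0000 V=0.0000[hold]; j=6 S=325.3224 intr=0.0000 cont=0.0000 V=0.0000[hold]  S*(6)=74.7630
k=5: j=0 S=43.0726 intr=90.4474 cont=88.9978 V=90.4474[EX]; j=1 S=62.2097 intr=71.3103 cont=69.9963 V=71.3103[EX]; j=2 S=89.8493 intr=43.6707 cont=44.1622 V=44.1622[hold]; j=3 S=129.7692 intr=3.7508 cont=18.3847 V=18.3847[hold]; j=4 S=187.4255 intr=0.0000 cont=3.6383 V=3.6383[hold]; j=5 S=270.6983 intr=0.0000 cont=0.0000 V=0.0000[hold]  S*(5)=62.2097
k=4: j=0 S=51.7642 intr=81.7558 cont=80.3678 V=81.7558[EX]; j=1 S=74.7630 intr=58.7570 cont=57.7603 V=58.7570[EX]; j=2 S=107.9800 intr=25.5400 cont=31.6058 V=31.6058[hold]; j=3 S=155.9553 intr=0.0000 cont=11.2920 V=11.2920[hold]; j=4 S=225.2460 intr=0.0000 cont=1.9002 V=1.9002[hold]  S*(4)=74.7630
k=3: j=0 S=62.2097 intr=71.3103 cont=69.9963 V=71.3103[EX]; j=1 S=89.8493 intr=43.6707 cont=45.3706 V=45.3706[hold]; j=2 S=129.7692 intr=3.7508 cont=21.7528 V=21.7528[hold]; j=3 S=187.4255 intr=0.0000 cont=6.7803 V=6.7803[hold]  S*(3)=62.2097
k=2: j=0 S=74.7630 intr=58.7570 cont=58.3218 V=58.7570[EX]; j=1 S=107.9800 intr=25.5400 cont=33.8017 V=33.8017[hold]; j=2 S=155.9553 intr=0.0000 cont=14.5108 V=14.5108[hold]  S*(2)=74.7630
k=1: j=0 S=89.8493 intr=43.6707 cont=46.3908 V=46.3908[hold]; j=1 S=129.7692 intr=3.7508 cont=24.3951 V=24.3951[hold]  S*(1)=-
k=0: j=0 S=107.9800 intr=25.5400 cont=35.5621 V=35.5621[hold]  S*(0)=-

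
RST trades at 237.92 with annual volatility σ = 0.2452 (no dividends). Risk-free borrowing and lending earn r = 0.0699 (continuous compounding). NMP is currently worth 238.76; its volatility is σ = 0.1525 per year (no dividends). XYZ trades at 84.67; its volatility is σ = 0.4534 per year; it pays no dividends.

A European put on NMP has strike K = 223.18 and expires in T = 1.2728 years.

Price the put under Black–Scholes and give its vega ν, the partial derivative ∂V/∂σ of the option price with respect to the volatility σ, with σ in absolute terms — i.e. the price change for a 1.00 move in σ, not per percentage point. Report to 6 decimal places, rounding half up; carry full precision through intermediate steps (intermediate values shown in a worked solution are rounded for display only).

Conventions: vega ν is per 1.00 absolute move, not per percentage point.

price = 3.741773
ν = 65.481162

σ√T = 0.1525·√1.2728 = 0.172048
d₁ = (ln(S/K) + (r+σ²/2)T) / (σ√T) = (ln(238.76/223.18) + (0.0699+0.1525²/2)·1.2728) / 0.172048 = (0.067480 + 0.103769) / 0.172048 = 0.995357
d₂ = d₁ − σ√T = 0.995357 − 0.172048 = 0.823309
e^{−rT} = 0.914874
N(−d₁) = 0.159781,  N(−d₂) = 0.205166
Put price V = K·e^{−rT}·N(−d₂) − S·N(−d₁) = 41.891184 − 38.149411 = 3.741773
φ(d₁) = (1/√(2π))·e^{−d₁²/2} = 0.243094
ν = S·φ(d₁)·√T = 65.481162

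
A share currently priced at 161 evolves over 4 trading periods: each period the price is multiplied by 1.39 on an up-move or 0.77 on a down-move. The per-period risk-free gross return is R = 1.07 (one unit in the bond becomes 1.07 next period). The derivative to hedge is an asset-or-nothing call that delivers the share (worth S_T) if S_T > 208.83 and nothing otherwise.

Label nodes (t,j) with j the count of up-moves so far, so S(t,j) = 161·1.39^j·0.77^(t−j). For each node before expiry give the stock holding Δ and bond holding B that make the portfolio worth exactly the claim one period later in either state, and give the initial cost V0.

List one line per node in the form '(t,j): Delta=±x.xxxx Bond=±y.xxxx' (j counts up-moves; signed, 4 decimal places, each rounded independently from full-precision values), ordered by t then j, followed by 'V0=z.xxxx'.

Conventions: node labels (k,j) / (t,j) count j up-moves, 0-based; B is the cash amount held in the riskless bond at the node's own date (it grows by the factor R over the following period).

(0,0): Delta=1.2354 Bond=-114.3572
(1,0): Delta=0.8858 Bond=-79.0256
(1,1): Delta=1.4419 Bond=-168.5880
(2,0): Delta=0.0000 Bond=0.0000
(2,1): Delta=1.4092 Bond=-174.7520
(2,2): Delta=1.4613 Bond=-186.4021
(3,0): Delta=0.0000 Bond=0.0000
(3,1): Delta=0.0000 Bond=0.0000
(3,2): Delta=2.2419 Bond=-386.4348
(3,3): Delta=1.0000 Bond=0.0000
V0=84.5407

The replicating-portfolio and risk-neutral prices coincide; use p* = (1.07−0.77)/(1.39−0.77) = 0.4839 for the latter.
Terminal payoffs: V(4,0)=0.0000, V(4,1)=0.0000, V(4,2)=0.0000, V(4,3)=332.9362, V(4,4)=601.0147
(3,0): S=73.5018. Δ = (V_up−V_dn)/(S_up−S_dn) = (0.0000−0.0000)/(102.1675−56.5964) = 0.0000. V = [p*·0.0000 + (1−p*)·0.0000]/1.07 = 0.0000. B = V − Δ·S = 0.0000.
(3,1): S=132.6851. Δ = (V_up−V_dn)/(S_up−S_dn) = (0.0000−0.0000)/(184.4323−102.1675) = 0.0000. V = [p*·0.0000 + (1−p*)·0.0000]/1.07 = 0.0000. B = V − Δ·S = 0.0000.
(3,2): S=239.5224. Δ = (V_up−V_dn)/(S_up−S_dn) = (332.9362−0.0000)/(332.9362−184.4323) = 2.2419. V = [p*·332.9362 + (1−p*)·0.0000]/1.07 = 150.5590. B = V − Δ·S = -386.4348.
(3,3): S=432.3847. Δ = (V_up−V_dn)/(S_up−S_dn) = (601.0147−332.9362)/(601.0147−332.9362) = 1.0000. V = [p*·601.0147 + (1−p*)·332.9362]/1.07 = 432.3847. B = V − Δ·S = 0.0000.
(2,0): S=95.4569. Δ = (V_up−V_dn)/(S_up−S_dn) = (0.0000−0.0000)/(132.6851−73.5018) = 0.0000. V = [p*·0.0000 + (1−p*)·0.0000]/1.07 = 0.0000. B = V − Δ·S = 0.0000.
(2,1): S=172.3183. Δ = (V_up−V_dn)/(S_up−S_dn) = (150.5590−0.0000)/(239.5224−132.6851) = 1.4092. V = [p*·150.5590 + (1−p*)·0.0000]/1.07 = 68.0852. B = V − Δ·S = -174.7520.
(2,2): S=311.0681. Δ = (V_up−V_dn)/(S_up−S_dn) = (432.3847−150.5590)/(432.3847−239.5224) = 1.4613. V = [p*·432.3847 + (1−p*)·150.5590]/1.07 = 268.1554. B = V − Δ·S = -186.4021.
(1,0): S=123.9700. Δ = (V_up−V_dn)/(S_up−S_dn) = (68.0852−0.0000)/(172.3183−95.4569) = 0.8858. V = [p*·68.0852 + (1−p*)·0.0000]/1.07 = 30.7892. B = V − Δ·S = -79.0256.
(1,1): S=223.7900. Δ = (V_up−V_dn)/(S_up−S_dn) = (268.1554−68.0852)/(311.0681−172.3183) = 1.4419. V = [p*·268.1554 + (1−p*)·68.0852]/1.07 = 154.1059. B = V − Δ·S = -168.5880.
(0,0): S=161.0000. Δ = (V_up−V_dn)/(S_up−S_dn) = (154.1059−30.7892)/(223.7900−123.9700) = 1.2354. V = [p*·154.1059 + (1−p*)·30.7892]/1.07 = 84.5407. B = V − Δ·S = -114.3572.
As a check, the time-0 holding Δ(0,0)·S0 + B(0,0) comes to 84.5407 — exactly V0.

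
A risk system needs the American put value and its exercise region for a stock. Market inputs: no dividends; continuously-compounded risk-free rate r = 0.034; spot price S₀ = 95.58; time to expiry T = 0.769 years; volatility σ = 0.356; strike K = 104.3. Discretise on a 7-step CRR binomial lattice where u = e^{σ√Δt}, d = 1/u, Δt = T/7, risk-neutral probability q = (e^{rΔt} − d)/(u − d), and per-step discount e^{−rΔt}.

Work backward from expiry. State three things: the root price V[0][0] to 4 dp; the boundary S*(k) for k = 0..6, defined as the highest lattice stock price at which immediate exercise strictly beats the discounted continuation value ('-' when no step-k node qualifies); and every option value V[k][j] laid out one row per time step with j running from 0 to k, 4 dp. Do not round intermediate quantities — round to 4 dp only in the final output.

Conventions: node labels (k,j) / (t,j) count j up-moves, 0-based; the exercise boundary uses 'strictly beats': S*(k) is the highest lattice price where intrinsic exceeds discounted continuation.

price = 15.7987
boundary = - - - 67.0862 75.4880 67.0862 75.4880
tree:
15.7987
21.8419 9.5379
29.1122 14.3317 4.5486
37.2138 20.7801 7.6318 1.3275
44.6805 28.8120 12.4574 2.5941 0.0000
51.3161 37.2138 19.5439 5.0692 0.0000 0.0000
57.2132 44.6805 28.8120 9.9061 0.0000 0.0000 0.0000
62.4539 51.3161 37.2138 19.3580 0.0000 0.0000 0.0000 0.0000

Δt=0.10986, u=1.12524, d=0.88870, q=0.48636, disc=e^(-rΔt)=0.99627
k=7 terminal: V=max(K-S,0) → 62.4539 51.3161 37.2138 19.3580 0.0000 0.0000 0.0000 0.0000
k=6: j=0 S=47.0868 intr=57.2132 cont=56.8244 V=57.2132[EX]; j=1 S=59.6195 intr=44.6805 cont=44.2916 V=44.6805[EX]; j=2 S=75.4880 intr=28.8120 cont=28.4232 V=28.8120[EX]; j=3 S=95.5800 intr=8.7200 cont=9.9061 V=9.9061[hold]; j=4 S=121.0198 intr=0.0000 cont=0.0000 V=0.0000[hold]; j=5 S=153.2306 intr=0.0000 cont=0.0000 V=0.0000[hold]; j=6 S=194.0148 intr=0.0000 cont=0.0000 V=0.0000[hold]  S*(6)=75.4880
k=5: j=0 S=52.9839 intr=51.3161 cont=50.9273 V=51.3161[EX]; j=1 S=67.0862 intr=37.2138 cont=36.8250 V=37.2138[EX]; j=2 S=84.9420 intr=19.3580 cont=19.5439 V=19.5439[hold]; j=3 S=107.5503 intr=0.0000 cont=5.0692 V=5.0692[hold]; j=4 S=136.1761 intr=0.0000 cont=0.0000 V=0.0000[hold]; j=5 S=172.4210 intr=0.0000 cont=0.0000 V=0.0000[hold]  S*(5)=67.0862
k=4: j=0 S=59.6195 intr=44.6805 cont=44.2916 V=44.6805[EX]; j=1 S=75.4880 intr=28.8120 cont=28.5132 V=28.8120[EX]; j=2 S=95.5800 intr=8.7200 cont=12.4574 V=12.4574[hold]; j=3 S=121.0198 intr=0.0000 cont=2.5941 V=2.5941[hold]; j=4 S=153.2306 intr=0.0000 cont=0.0000 V=0.0000[hold]  S*(4)=75.4880
k=3: j=0 S=67.0862 intr=37.2138 cont=36.8250 V=37.2138[EX]; j=1 S=84.9420 intr=19.3580 cont=20.7801 V=20.7801[hold]; j=2 S=107.5503 intr=0.0000 cont=7.6318 V=7.6318[hold]; j=3 S=136.1761 intr=0.0000 cont=1.3275 V=1.3275[hold]  S*(3)=67.0862
k=2: j=0 S=75.4880 intr=28.8120 cont=29.1122 V=29.1122[hold]; j=1 S=95.5800 intr=8.7200 cont=14.3317 V=14.3317[hold]; j=2 S=121.0198 intr=0.0000 cont=4.5486 V=4.5486[hold]  S*(2)=-
k=1: j=0 S=84.9420 intr=19.3580 cont=21.8419 V=21.8419[hold]; j=1 S=107.5503 intr=0.0000 cont=9.5379 V=9.5379[hold]  S*(1)=-
k=0: j=0 S=95.5800 intr=8.7200 cont=15.7987 V=15.7987[hold]  S*(0)=-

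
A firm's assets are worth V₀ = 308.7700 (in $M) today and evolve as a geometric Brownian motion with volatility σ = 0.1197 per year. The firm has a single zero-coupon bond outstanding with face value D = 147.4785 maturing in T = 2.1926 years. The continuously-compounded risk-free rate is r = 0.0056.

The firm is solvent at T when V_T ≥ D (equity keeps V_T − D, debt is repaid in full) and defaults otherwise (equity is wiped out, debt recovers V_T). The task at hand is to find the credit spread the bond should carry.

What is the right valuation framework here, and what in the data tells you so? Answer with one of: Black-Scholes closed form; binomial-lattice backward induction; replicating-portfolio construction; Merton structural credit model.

framework: Merton structural credit model

Key observation: the question is about default risk generated by asset-value dynamics against a debt face of 147.4785 — the structural framework prices exactly that.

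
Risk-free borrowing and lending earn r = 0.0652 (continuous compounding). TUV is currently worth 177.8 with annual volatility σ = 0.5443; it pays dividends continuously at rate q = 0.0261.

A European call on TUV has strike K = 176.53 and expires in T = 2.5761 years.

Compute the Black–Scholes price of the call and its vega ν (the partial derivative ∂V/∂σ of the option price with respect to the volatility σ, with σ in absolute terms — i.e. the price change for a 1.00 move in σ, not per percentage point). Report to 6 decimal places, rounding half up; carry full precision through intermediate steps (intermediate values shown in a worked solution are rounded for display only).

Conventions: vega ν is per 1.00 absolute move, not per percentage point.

σ√T = 0.5443·√2.5761 = 0.873614
d₁ = (ln(S/K) + (r−q+σ²/2)T) / (σ√T) = (ln(177.8/176.53) + (0.0652−0.0261+0.5443²/2)·2.5761) / 0.873614 = (0.007168 + 0.482326) / 0.873614 = 0.560310
d₂ = d₁ − σ√T = 0.560310 − 0.873614 = -0.313304
e^{−rT} = 0.845386
e^{−qT} = 0.934974
N(d₁) = 0.712366,  N(d₂) = 0.377025
Call price V = S·e^{−qT}·N(d₁) − K·e^{−rT}·N(d₂) = 118.422616 − 56.265686 = 62.156930
φ(d₁) = (1/√(2π))·e^{−d₁²/2} = 0.340987
ν = S·e^{−qT}·φ(d₁)·√T = 90.980861

price = 62.156930
ν = 90.980861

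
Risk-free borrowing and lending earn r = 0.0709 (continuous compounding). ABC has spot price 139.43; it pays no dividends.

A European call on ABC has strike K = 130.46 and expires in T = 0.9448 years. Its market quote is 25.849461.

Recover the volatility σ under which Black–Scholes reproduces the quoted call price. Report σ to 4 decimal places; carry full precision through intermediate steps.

sigma = 0.3097

At σ = 0.3097 the Black–Scholes value reproduces the quote:
σ√T = 0.3097·√0.9448 = 0.301031
d₁ = (ln(S/K) + (r+σ²/2)T) / (σ√T) = (ln(139.43/130.46) + (0.0709+0.3097²/2)·0.9448) / 0.301031 = (0.066496 + 0.112296) / 0.301031 = 0.593933
d₂ = d₁ − σ√T = 0.593933 − 0.301031 = 0.292902
e^{−rT} = 0.935208
N(d₁) = 0.723721,  N(d₂) = 0.615201
V = S·N(d₁) − K·e^{−rT}·N(d₂) = 100.908484 − 75.059023 = 25.849461 (the quoted price), and the Black–Scholes price is strictly increasing in σ, so σ is unique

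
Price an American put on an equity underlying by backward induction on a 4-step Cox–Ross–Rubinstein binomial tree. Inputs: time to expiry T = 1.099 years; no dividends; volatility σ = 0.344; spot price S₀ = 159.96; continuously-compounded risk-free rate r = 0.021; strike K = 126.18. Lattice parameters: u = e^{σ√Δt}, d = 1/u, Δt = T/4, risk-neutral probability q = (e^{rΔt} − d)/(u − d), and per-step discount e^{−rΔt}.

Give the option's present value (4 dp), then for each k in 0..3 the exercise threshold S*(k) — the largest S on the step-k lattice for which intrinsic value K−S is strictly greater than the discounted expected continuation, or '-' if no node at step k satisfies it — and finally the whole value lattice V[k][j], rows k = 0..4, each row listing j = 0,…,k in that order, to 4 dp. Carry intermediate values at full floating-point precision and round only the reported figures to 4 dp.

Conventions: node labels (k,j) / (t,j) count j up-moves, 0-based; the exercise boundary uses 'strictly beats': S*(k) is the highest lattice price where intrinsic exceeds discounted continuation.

price = 7.8031
boundary = - - - 93.1289
tree:
7.8031
12.9383 2.1314
20.9916 4.0525 0.0000
33.0511 7.7050 0.0000 0.0000
48.4166 14.6496 0.0000 0.0000 0.0000

Δt=0.27475, u=1.19759, d=0.83501, q=0.47100, disc=e^(-rΔt)=0.99425
k=4 terminal: V=max(K-S,0) → 48.4166 14.6496 0.0000 0.0000 0.0000
k=3: j=0 S=93.1289 intr=33.0511 cont=32.3252 V=33.0511[EX]; j=1 S=133.5680 intr=0.0000 cont=7.7050 V=7.7050[hold]; j=2 S=191.5669 intr=0.0000 cont=0.0000 V=0.0000[hold]; j=3 S=274.7504 intr=0.0000 cont=0.0000 V=0.0000[hold]  S*(3)=93.1289
k=2: j=0 S=111.5304 intr=14.6496 cont=20.9916 V=20.9916[hold]; j=1 S=159.9600 intr=0.0000 cont=4.0525 V=4.0525[hold]; j=2 S=229.4190 intr=0.0000 cont=0.0000 V=0.0000[hold]  S*(2)=-
k=1: j=0 S=133.5680 intr=0.0000 cont=12.9383 V=12.9383[hold]; j=1 S=191.5669 intr=0.0000 cont=2.1314 V=2.1314[hold]  S*(1)=-
k=0: j=0 S=159.9600 intr=0.0000 cont=7.8031 V=7.8031[hold]  S*(0)=-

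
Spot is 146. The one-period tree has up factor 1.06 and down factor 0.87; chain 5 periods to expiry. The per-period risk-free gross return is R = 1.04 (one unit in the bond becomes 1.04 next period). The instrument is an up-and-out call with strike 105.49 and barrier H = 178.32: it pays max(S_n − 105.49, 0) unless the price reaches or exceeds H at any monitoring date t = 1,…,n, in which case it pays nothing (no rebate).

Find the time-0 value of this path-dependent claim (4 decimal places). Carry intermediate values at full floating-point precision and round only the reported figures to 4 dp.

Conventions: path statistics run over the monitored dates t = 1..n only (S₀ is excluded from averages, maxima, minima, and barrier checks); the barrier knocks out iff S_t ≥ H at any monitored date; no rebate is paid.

price = 13.8936

Risk-neutral up-probability p* = (R−d)/(u−d) = (1.04−0.87)/(1.06−0.87) = 0.8947; the claim prices as the p*-weighted sum of path payoffs discounted by R^5.
Enumerate all 2^5 = 32 price paths (U = up ×1.06, D = down ×0.87); each path with k up-moves has probability p*^k·(1−p*)^(5−k).
DDDDD: M=127.0200, payoff=0.0000, prob=0.000013
UDDDD: M=154.7600, payoff=0.0000, prob=0.000110
DUDDD: M=134.6412, payoff=0.0000, prob=0.000110
UUDDD: M=164.0456, payoff=2.5345, prob=0.000934
DDUDD: M=127.0200, payoff=0.0000, prob=0.000110
UDUDD: M=154.7600, payoff=2.5345, prob=0.000934
DUUDD: M=142.7197, payoff=2.5345, prob=0.000934
UUUDD: M=173.8883, payoff=26.1261, prob=0.007937
DDDUD: M=127.0200, payoff=0.0000, prob=0.000110
UDDUD: M=154.7600, payoff=2.5345, prob=0.000934
DUDUD: M=134.6412, payoff=2.5345, prob=0.000934
UUDUD: M=164.0456, payoff=26.1261, prob=0.007937
DDUUD: M=127.0200, payoff=2.5345, prob=0.000934
UDUUD: M=154.7600, payoff=26.1261, prob=0.007937
DUUUD: M=151.2829, payoff=26.1261, prob=0.007937
UUUUD: M=184.3216, payoff=0.0000, prob=0.067462
DDDDU: M=127.0200, payoff=0.0000, prob=0.000110
UDDDU: M=154.7600, payoff=2.5345, prob=0.000934
DUDDU: M=134.6412, payoff=2.5345, prob=0.000934
UUDDU: M=164.0456, payoff=26.1261, prob=0.007937
DDUDU: M=127.0200, payoff=2.5345, prob=0.000934
UDUDU: M=154.7600, payoff=26.1261, prob=0.007937
DUUDU: M=142.7197, payoff=26.1261, prob=0.007937
UUUDU: M=173.8883, payoff=54.8698, prob=0.067462
DDDUU: M=127.0200, payoff=2.5345, prob=0.000934
UDDUU: M=154.7600, payoff=26.1261, prob=0.007937
DUDUU: M=134.6412, payoff=26.1261, prob=0.007937
UUDUU: M=164.0456, payoff=54.8698, prob=0.067462
DDUUU: M=131.6161, payoff=26.1261, prob=0.007937
UDUUU: M=160.3598, payoff=54.8698, prob=0.067462
DUUUU: M=160.3598, payoff=54.8698, prob=0.067462
UUUUU: M=195.3809, payoff=0.0000, prob=0.573425
Price = Σ prob·payoff / R^5 = 16.903668 / 1.216653 = 13.8936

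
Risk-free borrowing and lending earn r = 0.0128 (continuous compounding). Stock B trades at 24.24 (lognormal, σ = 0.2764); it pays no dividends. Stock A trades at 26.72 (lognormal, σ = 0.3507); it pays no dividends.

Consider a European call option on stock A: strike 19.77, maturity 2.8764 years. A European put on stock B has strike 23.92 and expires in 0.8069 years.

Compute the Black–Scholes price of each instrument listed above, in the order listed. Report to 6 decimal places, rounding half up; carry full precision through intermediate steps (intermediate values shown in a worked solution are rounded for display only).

price(stock A call K=19.77) = 9.992050
price(stock B put K=23.92) = 2.094644

[stock A call K=19.77]
σ√T = 0.3507·√2.8764 = 0.594786
d₁ = (ln(S/K) + (r+σ²/2)T) / (σ√T) = (ln(26.72/19.77) + (0.0128+0.3507²/2)·2.8764) / 0.594786 = (0.301247 + 0.213703) / 0.594786 = 0.865773
d₂ = d₁ − σ√T = 0.865773 − 0.594786 = 0.270988
e^{−rT} = 0.963852
N(d₁) = 0.806693,  N(d₂) = 0.606800
price = S·N(d₁) − K·e^{−rT}·N(d₂) = 21.554832 − 11.562781 = 9.992050
[stock B put K=23.92]
σ√T = 0.2764·√0.8069 = 0.248284
d₁ = (ln(S/K) + (r+σ²/2)T) / (σ√T) = (ln(24.24/23.92) + (0.0128+0.2764²/2)·0.8069) / 0.248284 = (0.013289 + 0.041151) / 0.248284 = 0.219265
d₂ = d₁ − σ√T = 0.219265 − 0.248284 = -0.029018
e^{−rT} = 0.989725
N(−d₁) = 0.413222,  N(−d₂) = 0.511575
price = K·e^{−rT}·N(−d₂) − S·N(−d₁) = 12.111139 − 10.016496 = 2.094644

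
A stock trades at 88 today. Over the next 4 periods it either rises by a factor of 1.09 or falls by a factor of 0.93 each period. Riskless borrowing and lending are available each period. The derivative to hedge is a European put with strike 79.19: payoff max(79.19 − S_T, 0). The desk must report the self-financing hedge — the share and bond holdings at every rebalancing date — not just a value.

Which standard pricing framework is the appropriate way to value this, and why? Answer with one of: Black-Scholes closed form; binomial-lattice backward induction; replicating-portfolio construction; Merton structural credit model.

Key observation: the deliverable is the dynamic trading strategy on the 4-step tree (spot 88, moves 1.09 and 0.93), so the valuation must go through the node-by-node replicating-portfolio solve.

framework: replicating-portfolio construction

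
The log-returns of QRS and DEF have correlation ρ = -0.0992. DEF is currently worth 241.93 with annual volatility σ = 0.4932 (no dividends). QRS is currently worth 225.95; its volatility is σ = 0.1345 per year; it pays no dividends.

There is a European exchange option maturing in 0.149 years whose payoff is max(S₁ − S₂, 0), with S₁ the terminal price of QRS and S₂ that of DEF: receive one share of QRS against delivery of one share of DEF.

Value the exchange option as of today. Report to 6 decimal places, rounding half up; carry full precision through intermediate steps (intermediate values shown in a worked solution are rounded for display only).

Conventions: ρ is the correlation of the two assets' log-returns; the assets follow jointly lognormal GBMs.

σ_eff = √(σ₁² + σ₂² − 2ρσ₁σ₂) = √(0.1345² + 0.4932² − 2·-0.0992·0.1345·0.4932) = 0.523925
d₁ = (ln(S₁/S₂) + (q₂ − q₁ + σ_eff²/2)T) / (σ_eff√T) = (ln(225.95/241.93) + (0.0 − 0.0 + 0.137249)·0.149) / 0.202238 = -0.236774
d₂ = d₁ − σ_eff√T = -0.236774 − 0.202238 = -0.439012
N(d₁) = 0.406416,  N(d₂) = 0.330327
V = S₁·e^{−q₁T}·N(d₁) − S₂·e^{−q₂T}·N(d₂) = 91.829715 − 79.915897 = 11.913818
Key observation: r never enters — measured in units of DEF, the claim is a call on S₁/S₂ struck at 1, so only the dividend yields and σ_eff matter.

exchange price = 11.913818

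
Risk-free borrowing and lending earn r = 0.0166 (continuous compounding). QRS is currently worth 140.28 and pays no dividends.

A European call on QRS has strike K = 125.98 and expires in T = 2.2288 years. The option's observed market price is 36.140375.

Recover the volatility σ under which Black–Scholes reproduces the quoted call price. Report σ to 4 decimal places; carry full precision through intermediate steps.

At σ = 0.3325 the Black–Scholes value reproduces the quote:
σ√T = 0.3325·√2.2288 = 0.496395
d₁ = (ln(S/K) + (r+σ²/2)T) / (σ√T) = (ln(140.28/125.98) + (0.0166+0.3325²/2)·2.2288) / 0.496395 = (0.107517 + 0.160202) / 0.496395 = 0.539327
d₂ = d₁ − σ√T = 0.539327 − 0.496395 = 0.042932
e^{−rT} = 0.963678
N(d₁) = 0.705169,  N(d₂) = 0.517122
V = S·N(d₁) − K·e^{−rT}·N(d₂) = 98.921172 − 62.780797 = 36.140375 (the observed quote) — the price is monotone increasing in volatility, hence this σ is the only solution

sigma = 0.3325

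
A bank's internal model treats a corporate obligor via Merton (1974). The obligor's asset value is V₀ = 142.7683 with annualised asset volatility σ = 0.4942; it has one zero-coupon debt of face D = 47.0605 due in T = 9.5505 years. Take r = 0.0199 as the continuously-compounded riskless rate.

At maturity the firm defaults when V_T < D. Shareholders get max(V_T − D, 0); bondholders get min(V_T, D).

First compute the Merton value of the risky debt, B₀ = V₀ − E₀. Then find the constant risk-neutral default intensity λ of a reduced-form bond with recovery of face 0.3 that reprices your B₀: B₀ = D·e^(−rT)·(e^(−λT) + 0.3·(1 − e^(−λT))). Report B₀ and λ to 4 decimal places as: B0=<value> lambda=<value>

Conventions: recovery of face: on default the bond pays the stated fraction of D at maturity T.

With assets at 142.7683 and a single debt payment of 47.0605 at 9.5505 years:
d₁ = [ln(V₀/D) + (r + σ²/2)T] / (σ√T)
   = [ln(142.7683/47.0605) + (0.0199 + 0.5·0.4942²)·9.5505] / (0.4942·√9.5505)
   = [1.109789 + 1.356332] / 1.527270 = 1.614725
d₂ = d₁ − σ√T = 1.614725 − 1.527270 = 0.087455
N(d₁) = 0.946815,  N(d₂) = 0.534845,  e^(−rT) = 0.826914
E₀ = V₀·N(d₁) − D·e^(−rT)·N(d₂)
   = 142.7683·0.946815 − 47.0605·0.826914·0.534845 = 114.361667
B₀ = V₀ − E₀ = 142.7683 − 114.361667 = 28.406633
e^(−λT) = (B₀·e^(rT)/D − 0.3)/(1 − 0.3) = (28.4066·1.209316/47.0605 − 0.3)/0.7 = 0.61423691
λ = −ln(0.61423691)/9.5505 = 0.051031

B0=28.4066 lambda=0.0510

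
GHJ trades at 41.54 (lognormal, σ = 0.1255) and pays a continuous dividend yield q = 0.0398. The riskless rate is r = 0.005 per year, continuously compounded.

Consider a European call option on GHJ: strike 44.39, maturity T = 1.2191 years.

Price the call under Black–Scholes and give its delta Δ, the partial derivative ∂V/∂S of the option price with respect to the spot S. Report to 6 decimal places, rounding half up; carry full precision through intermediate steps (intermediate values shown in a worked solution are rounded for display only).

σ√T = 0.1255·√1.2191 = 0.138568
d₁ = (ln(S/K) + (r−q+σ²/2)T) / (σ√T) = (ln(41.54/44.39) + (0.005−0.0398+0.1255²/2)·1.2191) / 0.138568 = (-0.066357 − 0.032824) / 0.138568 = -0.715760
d₂ = d₁ − σ√T = -0.715760 − 0.138568 = -0.854328
e^{−rT} = 0.993923
e^{−qT} = 0.952638
N(d₁) = 0.237070,  N(d₂) = 0.196462
Call price V = S·e^{−qT}·N(d₁) − K·e^{−rT}·N(d₂) = 9.381466 − 8.667935 = 0.713531
Δ = e^{−qT}·N(d₁) = 0.225842

price = 0.713531
Δ = 0.225842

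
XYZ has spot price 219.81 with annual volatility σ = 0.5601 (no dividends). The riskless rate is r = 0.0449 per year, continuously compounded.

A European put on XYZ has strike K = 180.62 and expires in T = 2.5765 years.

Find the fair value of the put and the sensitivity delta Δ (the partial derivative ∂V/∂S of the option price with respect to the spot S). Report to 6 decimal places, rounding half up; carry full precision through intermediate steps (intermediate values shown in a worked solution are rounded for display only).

σ√T = 0.5601·√2.5765 = 0.899043
d₁ = (ln(S/K) + (r+σ²/2)T) / (σ√T) = (ln(219.81/180.62) + (0.0449+0.5601²/2)·2.5765) / 0.899043 = (0.196368 + 0.519824) / 0.899043 = 0.796616
d₂ = d₁ − σ√T = 0.796616 − 0.899043 = -0.102427
e^{−rT} = 0.890756
N(−d₁) = 0.212837,  N(−d₂) = 0.540791
Put price V = K·e^{−rT}·N(−d₂) − S·N(−d₁) = 87.006993 − 46.783698 = 40.223295
Δ = −N(−d₁) = -0.212837

price = 40.223295
Δ = -0.212837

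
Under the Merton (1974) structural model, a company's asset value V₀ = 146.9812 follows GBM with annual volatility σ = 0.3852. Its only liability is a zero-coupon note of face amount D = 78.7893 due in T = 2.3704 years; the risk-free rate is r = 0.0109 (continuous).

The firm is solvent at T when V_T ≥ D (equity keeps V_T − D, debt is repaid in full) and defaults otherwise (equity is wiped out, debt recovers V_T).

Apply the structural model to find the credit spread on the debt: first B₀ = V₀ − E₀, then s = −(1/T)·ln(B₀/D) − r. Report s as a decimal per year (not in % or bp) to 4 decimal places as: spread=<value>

spread=0.0240

With assets at 146.9812 and a single debt payment of 78.7893 at 2.3704 years:
d₁ = [ln(V₀/D) + (r + σ²/2)T] / (σ√T)
   = [ln(146.9812/78.7893) + (0.0109 + 0.5·0.3852²)·2.3704] / (0.3852·√2.3704)
   = [0.623527 + 0.201696] / 0.593058 = 1.391472
d₂ = d₁ − σ√T = 1.391472 − 0.593058 = 0.798414
N(d₁) = 0.917959,  N(d₂) = 0.787685,  e^(−rT) = 0.974494
E₀ = V₀·N(d₁) − D·e^(−rT)·N(d₂)
   = 146.9812·0.917959 − 78.7893·0.974494·0.787685 = 74.444507
B₀ = V₀ − E₀ = 146.9812 − 74.444507 = 72.536693
spread = −(1/T)·ln(B₀/D) − r = −(1/2.3704)·ln(72.536693/78.7893) − 0.0109 = 0.02398216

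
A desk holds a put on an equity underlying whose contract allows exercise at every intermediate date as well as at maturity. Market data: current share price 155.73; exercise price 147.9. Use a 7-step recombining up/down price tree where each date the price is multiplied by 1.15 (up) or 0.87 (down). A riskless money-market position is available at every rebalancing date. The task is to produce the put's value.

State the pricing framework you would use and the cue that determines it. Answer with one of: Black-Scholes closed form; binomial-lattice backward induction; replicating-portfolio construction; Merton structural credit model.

framework: binomial-lattice backward induction

Key observation: the exercise right at every one of the 7 steps is what matters: each node needs max(147.9 − S, continuation), which only the stepwise tree valuation starting from spot 155.73 delivers.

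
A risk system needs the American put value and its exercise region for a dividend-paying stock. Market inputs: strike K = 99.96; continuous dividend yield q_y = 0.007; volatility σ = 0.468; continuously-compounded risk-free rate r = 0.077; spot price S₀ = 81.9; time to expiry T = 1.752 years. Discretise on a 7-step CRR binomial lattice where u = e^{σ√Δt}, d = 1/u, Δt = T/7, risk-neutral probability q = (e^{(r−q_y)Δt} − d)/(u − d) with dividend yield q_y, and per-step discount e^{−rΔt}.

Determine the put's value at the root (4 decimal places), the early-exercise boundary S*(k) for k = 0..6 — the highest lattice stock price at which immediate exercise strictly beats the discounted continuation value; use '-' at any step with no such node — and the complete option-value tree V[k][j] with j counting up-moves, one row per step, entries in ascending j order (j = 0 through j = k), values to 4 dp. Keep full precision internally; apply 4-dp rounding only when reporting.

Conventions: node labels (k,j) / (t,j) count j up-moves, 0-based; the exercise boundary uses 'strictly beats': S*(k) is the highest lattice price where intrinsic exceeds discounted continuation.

price = 26.2410
boundary = - - 51.2765 40.5728 51.2765 64.8039 81.9000
tree:
26.2410
36.3691 16.2966
48.6835 24.4590 8.0851
59.3872 35.3538 13.6087 2.4087
67.8565 48.6835 22.2988 4.7144 0.0000
74.5579 59.3872 35.1561 9.2273 0.0000 0.0000
79.8605 67.8565 48.6835 18.0600 0.0000 0.0000 0.0000
84.0561 74.5579 59.3872 35.1561 0.0000 0.0000 0.0000 0.0000

params: Δt=0.25029 u=1.26381 d=0.79126 q=0.47913 e^(-rΔt)=0.98091
t_7 payoffs: 84.0561 74.5579 59.3872 35.1561 0.0000 0.0000 0.0000 0.0000
t_6: node(6,0) S=20.0995 payoff=79.8605 vs cont=77.9877 → 79.8605 [stop]  node(6,1) S=32.1035 payoff=67.8565 vs cont=66.0047 → 67.8565 [stop]  node(6,2) S=51.2765 payoff=48.6835 vs cont=46.8653 → 48.6835 [stop]  node(6,3) S=81.9000 payoff=18.0600 vs cont=17.9621 → 18.0600 [stop]  node(6,4) S=130.8127 payoff=0.0000 vs cont=0.0000 → 0.0000 [wait]  node(6,5) S=208.9372 payoff=0.0000 vs cont=0.0000 → 0.0000 [wait]  node(6,6) S=333.7196 payoff=0.0000 vs cont=0.0000 → 0.0000 [wait]  ⇒ S*(6)=81.9000
t_5: node(5,0) S=25.4021 payoff=74.5579 vs cont=72.6944 → 74.5579 [stop]  node(5,1) S=40.5728 payoff=59.3872 vs cont=57.5502 → 59.3872 [stop]  node(5,2) S=64.8039 payoff=35.1561 vs cont=33.3616 → 35.1561 [stop]  node(5,3) S=103.5063 payoff=0.0000 vs cont=9.2273 → 9.2273 [wait]  node(5,4) S=165.3228 payoff=0.0000 vs cont=0.0000 → 0.0000 [wait]  node(5,5) S=264.0576 payoff=0.0000 vs cont=0.0000 → 0.0000 [wait]  ⇒ S*(5)=64.8039
t_4: node(4,0) S=32.1035 payoff=67.8565 vs cont=66.0047 → 67.8565 [stop]  node(4,1) S=51.2765 payoff=48.6835 vs cont=46.8653 → 48.6835 [stop]  node(4,2) S=81.9000 payoff=18.0600 vs cont=22.2988 → 22.2988 [wait]  node(4,3) S=130.8127 payoff=0.0000 vs cont=4.7144 → 4.7144 [wait]  node(4,4) S=208.9372 payoff=0.0000 vs cont=0.0000 → 0.0000 [wait]  ⇒ S*(4)=51.2765
t_3: node(3,0) S=40.5728 payoff=59.3872 vs cont=57.5502 → 59.3872 [stop]  node(3,1) S=64.8039 payoff=35.1561 vs cont=35.3538 → 35.3538 [wait]  node(3,2) S=103.5063 payoff=0.0000 vs cont=13.6087 → 13.6087 [wait]  node(3,3) S=165.3228 payoff=0.0000 vs cont=2.4087 → 2.4087 [wait]  ⇒ S*(3)=40.5728
t_2: node(2,0) S=51.2765 payoff=48.6835 vs cont=46.9582 → 48.6835 [stop]  node(2,1) S=81.9000 payoff=18.0600 vs cont=24.4590 → 24.4590 [wait]  node(2,2) S=130.8127 payoff=0.0000 vs cont=8.0851 → 8.0851 [wait]  ⇒ S*(2)=51.2765
t_1: node(1,0) S=64.8039 payoff=35.1561 vs cont=36.3691 → 36.3691 [wait]  node(1,1) S=103.5063 payoff=0.0000 vs cont=16.2966 → 16.2966 [wait]  ⇒ S*(1)=-
t_0: node(0,0) S=81.9000 payoff=18.0600 vs cont=26.2410 → 26.2410 [wait]  ⇒ S*(0)=-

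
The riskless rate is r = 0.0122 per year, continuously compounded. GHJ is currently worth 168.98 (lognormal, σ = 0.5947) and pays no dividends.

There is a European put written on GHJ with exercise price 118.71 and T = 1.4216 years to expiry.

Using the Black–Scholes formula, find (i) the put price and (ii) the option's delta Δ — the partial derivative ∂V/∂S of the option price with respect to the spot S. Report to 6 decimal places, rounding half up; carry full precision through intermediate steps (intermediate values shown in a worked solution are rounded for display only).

σ√T = 0.5947·√1.4216 = 0.709066
d₁ = (ln(S/K) + (r+σ²/2)T) / (σ√T) = (ln(168.98/118.71) + (0.0122+0.5947²/2)·1.4216) / 0.709066 = (0.353097 + 0.268731) / 0.709066 = 0.876967
d₂ = d₁ − σ√T = 0.876967 − 0.709066 = 0.167901
e^{−rT} = 0.982806
N(−d₁) = 0.190252,  N(−d₂) = 0.433330
Put price V = K·e^{−rT}·N(−d₂) − S·N(−d₁) = 50.556192 − 32.148820 = 18.407371
Δ = −N(−d₁) = -0.190252

price = 18.407371
Δ = -0.190252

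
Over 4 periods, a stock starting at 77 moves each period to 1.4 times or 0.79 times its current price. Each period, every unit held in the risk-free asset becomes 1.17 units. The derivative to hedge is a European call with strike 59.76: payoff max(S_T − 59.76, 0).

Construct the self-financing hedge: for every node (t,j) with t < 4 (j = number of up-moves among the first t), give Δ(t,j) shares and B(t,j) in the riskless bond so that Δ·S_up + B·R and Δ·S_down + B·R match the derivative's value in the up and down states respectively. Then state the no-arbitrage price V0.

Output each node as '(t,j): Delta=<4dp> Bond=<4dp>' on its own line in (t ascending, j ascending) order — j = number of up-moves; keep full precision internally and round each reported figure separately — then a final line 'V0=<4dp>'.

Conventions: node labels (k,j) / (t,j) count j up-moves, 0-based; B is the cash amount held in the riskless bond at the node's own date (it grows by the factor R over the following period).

Under the risk-neutral measure, an up-move has probability p* = (R−d)/(u−d) = 0.6230 and values discount at R = 1.17.
Payoffs at expiry: V(4,0)=0.0000, V(4,1)=0.0000, V(4,2)=34.4292, V(4,3)=107.1575, V(4,4)=236.0432
  t=3,j=0: stock 37.9640 → up 53.1496 (V=0.0000), down 29.9916 (V=0.0000). Price 0.0000; hedge Δ=0.0000, bond B=0.0000.
  t=3,j=1: stock 67.2780 → up 94.1892 (V=34.4292), down 53.1496 (V=0.0000). Price 18.3314; hedge Δ=0.8389, bond B=-38.1099.
  t=3,j=2: stock 119.2268 → up 166.9175 (V=107.1575), down 94.1892 (V=34.4292). Price 68.1499; hedge Δ=1.0000, bond B=-51.0769.
  t=3,j=3: stock 211.2880 → up 295.8032 (V=236.0432), down 166.9175 (V=107.1575). Price 160.2111; hedge Δ=1.0000, bond B=-51.0769.
  t=2,j=0: stock 48.0557 → up 67.2780 (V=18.3314), down 37.9640 (V=0.0000). Price 9.7603; hedge Δ=0.6253, bond B=-20.2911.
  t=2,j=1: stock 85.1620 → up 119.2268 (V=68.1499), down 67.2780 (V=18.3314). Price 42.1930; hedge Δ=0.9590, bond B=-39.4767.
  t=2,j=2: stock 150.9200 → up 211.2880 (V=160.2111), down 119.2268 (V=68.1499). Price 107.2645; hedge Δ=1.0000, bond B=-43.6555.
  t=1,j=0: stock 60.8300 → up 85.1620 (V=42.1930), down 48.0557 (V=9.7603). Price 25.6105; hedge Δ=0.8740, bond B=-27.5579.
  t=1,j=1: stock 107.8000 → up 150.9200 (V=107.2645), down 85.1620 (V=42.1930). Price 70.7089; hedge Δ=0.9896, bond B=-35.9657.
  t=0,j=0: stock 77.0000 → up 107.8000 (V=70.7089), down 60.8300 (V=25.6105). Price 45.9013; hedge Δ=0.9602, bond B=-28.0304.
As a check, the time-0 holding Δ(0,0)·S0 + B(0,0) comes to 45.9013 — exactly V0.

(0,0): Delta=0.9602 Bond=-28.0304
(1,0): Delta=0.8740 Bond=-27.5579
(1,1): Delta=0.9896 Bond=-35.9657
(2,0): Delta=0.6253 Bond=-20.2911
(2,1): Delta=0.9590 Bond=-39.4767
(2,2): Delta=1.0000 Bond=-43.6555
(3,0): Delta=0.0000 Bond=0.0000
(3,1): Delta=0.8389 Bond=-38.1099
(3,2): Delta=1.0000 Bond=-51.0769
(3,3): Delta=1.0000 Bond=-51.0769
V0=45.9013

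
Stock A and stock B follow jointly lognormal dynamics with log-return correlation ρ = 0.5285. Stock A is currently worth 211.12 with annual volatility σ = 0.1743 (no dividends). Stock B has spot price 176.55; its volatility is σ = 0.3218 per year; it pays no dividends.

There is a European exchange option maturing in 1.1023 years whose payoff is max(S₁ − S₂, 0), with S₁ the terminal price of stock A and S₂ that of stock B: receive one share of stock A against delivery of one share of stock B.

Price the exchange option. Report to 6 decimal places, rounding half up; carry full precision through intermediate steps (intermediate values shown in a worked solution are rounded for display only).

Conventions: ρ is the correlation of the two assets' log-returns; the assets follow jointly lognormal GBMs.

exchange price = 43.510776

σ_eff = √(σ₁² + σ₂² − 2ρσ₁σ₂) = √(0.1743² + 0.3218² − 2·0.5285·0.1743·0.3218) = 0.273219
d₁ = (ln(S₁/S₂) + (q₂ − q₁ + σ_eff²/2)T) / (σ_eff√T) = (ln(211.12/176.55) + (0.0 − 0.0 + 0.037324)·1.1023) / 0.286854 = 0.766819
d₂ = d₁ − σ_eff√T = 0.766819 − 0.286854 = 0.479964
N(d₁) = 0.778405,  N(d₂) = 0.684374
V = S₁·e^{−q₁T}·N(d₁) − S₂·e^{−q₂T}·N(d₂) = 164.336929 − 120.826153 = 43.510776
Key observation: pricing in stock B-units makes this a unit-strike call on the ratio S₁/S₂ — the risk-free rate cancels and cannot affect the value.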